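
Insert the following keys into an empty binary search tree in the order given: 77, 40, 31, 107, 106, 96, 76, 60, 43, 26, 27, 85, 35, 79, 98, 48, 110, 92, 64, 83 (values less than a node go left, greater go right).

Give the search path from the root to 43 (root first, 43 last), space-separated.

77 40 76 60 43

Resulting structure (node: left, right):
  77: L=40, R=107
  40: L=31, R=76
  31: L=26, R=35
  107: L=106, R=110
  106: L=96, R=–
  96: L=85, R=98
  76: L=60, R=–
  60: L=43, R=64
  43: L=–, R=48
  26: L=–, R=27
  27: L=–, R=–
  85: L=79, R=92
  35: L=–, R=–
  79: L=–, R=83
  98: L=–, R=–
  48: L=–, R=–
  110: L=–, R=–
  92: L=–, R=–
  64: L=–, R=–
  83: L=–, R=–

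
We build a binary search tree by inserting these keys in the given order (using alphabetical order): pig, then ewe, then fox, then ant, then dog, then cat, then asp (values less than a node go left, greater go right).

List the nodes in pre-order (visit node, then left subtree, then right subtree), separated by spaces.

Resulting structure (node: left, right):
  pig: L=ewe, R=–
  ewe: L=ant, R=fox
  fox: L=–, R=–
  ant: L=–, R=dog
  dog: L=cat, R=–
  cat: L=asp, R=–
  asp: L=–, R=–

pig ewe ant dog cat asp fox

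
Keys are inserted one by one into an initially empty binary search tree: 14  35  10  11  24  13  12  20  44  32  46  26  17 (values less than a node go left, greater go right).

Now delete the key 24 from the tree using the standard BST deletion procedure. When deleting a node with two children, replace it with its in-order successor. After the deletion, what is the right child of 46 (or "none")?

14: root
35: right child of 14 (depth 1)
10: left child of 14 (depth 1)
11: right child of 10 (depth 2)
24: left child of 35 (depth 2)
13: right child of 11 (depth 3)
12: left child of 13 (depth 4)
20: left child of 24 (depth 3)
44: right child of 35 (depth 2)
32: right child of 24 (depth 3)
46: right child of 44 (depth 3)
26: left child of 32 (depth 4)
17: left child of 20 (depth 4)

Delete 24 (two children — replace with in-order successor).
After deletion, 46's right child: none.

none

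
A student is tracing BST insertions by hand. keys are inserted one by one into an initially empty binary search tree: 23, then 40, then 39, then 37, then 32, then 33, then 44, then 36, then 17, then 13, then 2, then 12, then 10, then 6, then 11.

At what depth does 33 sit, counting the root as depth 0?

5

Insert 23: tree is empty, so 23 becomes the root.
Insert 40: 40 > 23 → go right. Place as right child of 23.
Insert 39: 39 > 23 → go right; 39 < 40 → go left. Place as left child of 40.
Insert 37: 37 > 23 → go right; 37 < 40 → go left; 37 < 39 → go left. Place as left child of 39.
Insert 32: 32 > 23 → go right; 32 < 40 → go left; 32 < 39 → go left; 32 < 37 → go left. Place as left child of 37.
Insert 33: 33 > 23 → go right; 33 < 40 → go left; 33 < 39 → go left; 33 < 37 → go left; 33 > 32 → go right. Place as right child of 32.
Insert 44: 44 > 23 → go right; 44 > 40 → go right. Place as right child of 40.
Insert 36: 36 > 23 → go right; 36 < 40 → go left; 36 < 39 → go left; 36 < 37 → go left; 36 > 32 → go right; 36 > 33 → go right. Place as right child of 33.
Insert 17: 17 < 23 → go left. Place as left child of 23.
Insert 13: 13 < 23 → go left; 13 < 17 → go left. Place as left child of 17.
Insert 2: 2 < 23 → go left; 2 < 17 → go left; 2 < 13 → go left. Place as left child of 13.
Insert 12: 12 < 23 → go left; 12 < 17 → go left; 12 < 13 → go left; 12 > 2 → go right. Place as right child of 2.
Insert 10: 10 < 23 → go left; 10 < 17 → go left; 10 < 13 → go left; 10 > 2 → go right; 10 < 12 → go left. Place as left child of 12.
Insert 6: 6 < 23 → go left; 6 < 17 → go left; 6 < 13 → go left; 6 > 2 → go right; 6 < 12 → go left; 6 < 10 → go left. Place as left child of 10.
Insert 11: 11 < 23 → go left; 11 < 17 → go left; 11 < 13 → go left; 11 > 2 → go right; 11 < 12 → go left; 11 > 10 → go right. Place as right child of 10.

Path to 33: 23 → 40 → 39 → 37 → 32 → 33, which is 5 edges.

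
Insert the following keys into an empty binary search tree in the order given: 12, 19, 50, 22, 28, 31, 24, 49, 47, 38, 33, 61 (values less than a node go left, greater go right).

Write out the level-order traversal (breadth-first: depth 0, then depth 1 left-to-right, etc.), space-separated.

Insert 12: tree is empty, so 12 becomes the root.
Insert 19: 19 > 12 → go right. Place as right child of 12.
Insert 50: 50 > 12 → go right; 50 > 19 → go right. Place as right child of 19.
Insert 22: 22 > 12 → go right; 22 > 19 → go right; 22 < 50 → go left. Place as left child of 50.
Insert 28: 28 > 12 → go right; 28 > 19 → go right; 28 < 50 → go left; 28 > 22 → go right. Place as right child of 22.
Insert 31: 31 > 12 → go right; 31 > 19 → go right; 31 < 50 → go left; 31 > 22 → go right; 31 > 28 → go right. Place as right child of 28.
Insert 24: 24 > 12 → go right; 24 > 19 → go right; 24 < 50 → go left; 24 > 22 → go right; 24 < 28 → go left. Place as left child of 28.
Insert 49: 49 > 12 → go right; 49 > 19 → go right; 49 < 50 → go left; 49 > 22 → go right; 49 > 28 → go right; 49 > 31 → go right. Place as right child of 31.
Insert 47: 47 > 12 → go right; 47 > 19 → go right; 47 < 50 → go left; 47 > 22 → go right; 47 > 28 → go right; 47 > 31 → go right; 47 < 49 → go left. Place as left child of 49.
Insert 38: 38 > 12 → go right; 38 > 19 → go right; 38 < 50 → go left; 38 > 22 → go right; 38 > 28 → go right; 38 > 31 → go right; 38 < 49 → go left; 38 < 47 → go left. Place as left child of 47.
Insert 33: 33 > 12 → go right; 33 > 19 → go right; 33 < 50 → go left; 33 > 22 → go right; 33 > 28 → go right; 33 > 31 → go right; 33 < 49 → go left; 33 < 47 → go left; 33 < 38 → go left. Place as left child of 38.
Insert 61: 61 > 12 → go right; 61 > 19 → go right; 61 > 50 → go right. Place as right child of 50.

12 19 50 22 61 28 24 31 49 47 38 33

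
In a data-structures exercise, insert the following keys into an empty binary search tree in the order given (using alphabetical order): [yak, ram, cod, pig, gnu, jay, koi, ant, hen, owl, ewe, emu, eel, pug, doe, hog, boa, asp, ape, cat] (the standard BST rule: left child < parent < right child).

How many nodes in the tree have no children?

6

Insert yak: tree is empty, so yak becomes the root.
Insert ram: ram < yak → go left. Place as left child of yak.
Insert cod: cod < yak → go left; cod < ram → go left. Place as left child of ram.
Insert pig: pig < yak → go left; pig < ram → go left; pig > cod → go right. Place as right child of cod.
Insert gnu: gnu < yak → go left; gnu < ram → go left; gnu > cod → go right; gnu < pig → go left. Place as left child of pig.
Insert jay: jay < yak → go left; jay < ram → go left; jay > cod → go right; jay < pig → go left; jay > gnu → go right. Place as right child of gnu.
Insert koi: koi < yak → go left; koi < ram → go left; koi > cod → go right; koi < pig → go left; koi > gnu → go right; koi > jay → go right. Place as right child of jay.
Insert ant: ant < yak → go left; ant < ram → go left; ant < cod → go left. Place as left child of cod.
Insert hen: hen < yak → go left; hen < ram → go left; hen > cod → go right; hen < pig → go left; hen > gnu → go right; hen < jay → go left. Place as left child of jay.
Insert owl: owl < yak → go left; owl < ram → go left; owl > cod → go right; owl < pig → go left; owl > gnu → go right; owl > jay → go right; owl > koi → go right. Place as right child of koi.
Insert ewe: ewe < yak → go left; ewe < ram → go left; ewe > cod → go right; ewe < pig → go left; ewe < gnu → go left. Place as left child of gnu.
Insert emu: emu < yak → go left; emu < ram → go left; emu > cod → go right; emu < pig → go left; emu < gnu → go left; emu < ewe → go left. Place as left child of ewe.
Insert eel: eel < yak → go left; eel < ram → go left; eel > cod → go right; eel < pig → go left; eel < gnu → go left; eel < ewe → go left; eel < emu → go left. Place as left child of emu.
Insert pug: pug < yak → go left; pug < ram → go left; pug > cod → go right; pug > pig → go right. Place as right child of pig.
Insert doe: doe < yak → go left; doe < ram → go left; doe > cod → go right; doe < pig → go left; doe < gnu → go left; doe < ewe → go left; doe < emu → go left; doe < eel → go left. Place as left child of eel.
Insert hog: hog < yak → go left; hog < ram → go left; hog > cod → go right; hog < pig → go left; hog > gnu → go right; hog < jay → go left; hog > hen → go right. Place as right child of hen.
Insert boa: boa < yak → go left; boa < ram → go left; boa < cod → go left; boa > ant → go right. Place as right child of ant.
Insert asp: asp < yak → go left; asp < ram → go left; asp < cod → go left; asp > ant → go right; asp < boa → go left. Place as left child of boa.
Insert ape: ape < yak → go left; ape < ram → go left; ape < cod → go left; ape > ant → go right; ape < boa → go left; ape < asp → go left. Place as left child of asp.
Insert cat: cat < yak → go left; cat < ram → go left; cat < cod → go left; cat > ant → go right; cat > boa → go right. Place as right child of boa.

Leaves: ape, cat, doe, hog, owl, pug — 6 in total.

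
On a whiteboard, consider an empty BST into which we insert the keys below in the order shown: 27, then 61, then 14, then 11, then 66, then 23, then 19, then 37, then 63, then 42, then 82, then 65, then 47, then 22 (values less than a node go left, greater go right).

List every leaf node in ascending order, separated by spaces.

11 22 47 65 82

Insert 27: tree is empty, so 27 becomes the root.
Insert 61: 61 > 27 → go right. Place as right child of 27.
Insert 14: 14 < 27 → go left. Place as left child of 27.
Insert 11: 11 < 27 → go left; 11 < 14 → go left. Place as left child of 14.
Insert 66: 66 > 27 → go right; 66 > 61 → go right. Place as right child of 61.
Insert 23: 23 < 27 → go left; 23 > 14 → go right. Place as right child of 14.
Insert 19: 19 < 27 → go left; 19 > 14 → go right; 19 < 23 → go left. Place as left child of 23.
Insert 37: 37 > 27 → go right; 37 < 61 → go left. Place as left child of 61.
Insert 63: 63 > 27 → go right; 63 > 61 → go right; 63 < 66 → go left. Place as left child of 66.
Insert 42: 42 > 27 → go right; 42 < 61 → go left; 42 > 37 → go right. Place as right child of 37.
Insert 82: 82 > 27 → go right; 82 > 61 → go right; 82 > 66 → go right. Place as right child of 66.
Insert 65: 65 > 27 → go right; 65 > 61 → go right; 65 < 66 → go left; 65 > 63 → go right. Place as right child of 63.
Insert 47: 47 > 27 → go right; 47 < 61 → go left; 47 > 37 → go right; 47 > 42 → go right. Place as right child of 42.
Insert 22: 22 < 27 → go left; 22 > 14 → go right; 22 < 23 → go left; 22 > 19 → go right. Place as right child of 19.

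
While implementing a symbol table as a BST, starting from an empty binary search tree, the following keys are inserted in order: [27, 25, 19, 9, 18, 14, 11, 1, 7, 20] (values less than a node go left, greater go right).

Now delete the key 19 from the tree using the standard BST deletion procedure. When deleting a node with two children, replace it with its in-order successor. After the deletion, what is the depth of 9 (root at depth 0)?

Resulting structure (node: left, right):
  27: L=25, R=–
  25: L=19, R=–
  19: L=9, R=20
  9: L=1, R=18
  18: L=14, R=–
  14: L=11, R=–
  11: L=–, R=–
  1: L=–, R=7
  7: L=–, R=–
  20: L=–, R=–

Delete 19 (two children — replace with in-order successor).
After deletion, path to 9: 27 → 25 → 20 → 9.

3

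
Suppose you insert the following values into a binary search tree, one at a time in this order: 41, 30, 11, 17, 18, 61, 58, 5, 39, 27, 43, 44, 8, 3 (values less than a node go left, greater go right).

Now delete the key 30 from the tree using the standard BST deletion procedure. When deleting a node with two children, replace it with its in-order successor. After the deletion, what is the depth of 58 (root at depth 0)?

41: root
30: left child of 41 (depth 1)
11: left child of 30 (depth 2)
17: right child of 11 (depth 3)
18: right child of 17 (depth 4)
61: right child of 41 (depth 1)
58: left child of 61 (depth 2)
5: left child of 11 (depth 3)
39: right child of 30 (depth 2)
27: right child of 18 (depth 5)
43: left child of 58 (depth 3)
44: right child of 43 (depth 4)
8: right child of 5 (depth 4)
3: left child of 5 (depth 4)

Delete 30 (two children — replace with in-order successor).
After deletion, path to 58: 41 → 61 → 58.

2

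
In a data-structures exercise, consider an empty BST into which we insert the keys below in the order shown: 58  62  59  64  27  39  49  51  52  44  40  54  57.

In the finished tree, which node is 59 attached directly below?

Resulting structure (node: left, right):
  58: L=27, R=62
  62: L=59, R=64
  59: L=–, R=–
  64: L=–, R=–
  27: L=–, R=39
  39: L=–, R=49
  49: L=44, R=51
  51: L=–, R=52
  52: L=–, R=54
  44: L=40, R=–
  40: L=–, R=–
  54: L=–, R=57
  57: L=–, R=–

62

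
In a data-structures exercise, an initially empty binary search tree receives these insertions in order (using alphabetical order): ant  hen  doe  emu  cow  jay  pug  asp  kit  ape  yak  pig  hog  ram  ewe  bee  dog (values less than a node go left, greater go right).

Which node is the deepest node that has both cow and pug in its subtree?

Insert ant: tree is empty, so ant becomes the root.
Insert hen: hen > ant → go right. Place as right child of ant.
Insert doe: doe > ant → go right; doe < hen → go left. Place as left child of hen.
Insert emu: emu > ant → go right; emu < hen → go left; emu > doe → go right. Place as right child of doe.
Insert cow: cow > ant → go right; cow < hen → go left; cow < doe → go left. Place as left child of doe.
Insert jay: jay > ant → go right; jay > hen → go right. Place as right child of hen.
Insert pug: pug > ant → go right; pug > hen → go right; pug > jay → go right. Place as right child of jay.
Insert asp: asp > ant → go right; asp < hen → go left; asp < doe → go left; asp < cow → go left. Place as left child of cow.
Insert kit: kit > ant → go right; kit > hen → go right; kit > jay → go right; kit < pug → go left. Place as left child of pug.
Insert ape: ape > ant → go right; ape < hen → go left; ape < doe → go left; ape < cow → go left; ape < asp → go left. Place as left child of asp.
Insert yak: yak > ant → go right; yak > hen → go right; yak > jay → go right; yak > pug → go right. Place as right child of pug.
Insert pig: pig > ant → go right; pig > hen → go right; pig > jay → go right; pig < pug → go left; pig > kit → go right. Place as right child of kit.
Insert hog: hog > ant → go right; hog > hen → go right; hog < jay → go left. Place as left child of jay.
Insert ram: ram > ant → go right; ram > hen → go right; ram > jay → go right; ram > pug → go right; ram < yak → go left. Place as left child of yak.
Insert ewe: ewe > ant → go right; ewe < hen → go left; ewe > doe → go right; ewe > emu → go right. Place as right child of emu.
Insert bee: bee > ant → go right; bee < hen → go left; bee < doe → go left; bee < cow → go left; bee > asp → go right. Place as right child of asp.
Insert dog: dog > ant → go right; dog < hen → go left; dog > doe → go right; dog < emu → go left. Place as left child of emu.

Path to cow: ant → hen → doe → cow
Path to pug: ant → hen → jay → pug
The paths share a prefix ending at hen, then split left and right.

hen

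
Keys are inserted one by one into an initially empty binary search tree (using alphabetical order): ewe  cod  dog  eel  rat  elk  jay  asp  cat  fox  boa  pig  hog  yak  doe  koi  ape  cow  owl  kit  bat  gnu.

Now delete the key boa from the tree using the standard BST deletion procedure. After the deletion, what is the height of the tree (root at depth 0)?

5

Insert ewe: tree is empty, so ewe becomes the root.
Insert cod: cod < ewe → go left. Place as left child of ewe.
Insert dog: dog < ewe → go left; dog > cod → go right. Place as right child of cod.
Insert eel: eel < ewe → go left; eel > cod → go right; eel > dog → go right. Place as right child of dog.
Insert rat: rat > ewe → go right. Place as right child of ewe.
Insert elk: elk < ewe → go left; elk > cod → go right; elk > dog → go right; elk > eel → go right. Place as right child of eel.
Insert jay: jay > ewe → go right; jay < rat → go left. Place as left child of rat.
Insert asp: asp < ewe → go left; asp < cod → go left. Place as left child of cod.
Insert cat: cat < ewe → go left; cat < cod → go left; cat > asp → go right. Place as right child of asp.
Insert fox: fox > ewe → go right; fox < rat → go left; fox < jay → go left. Place as left child of jay.
Insert boa: boa < ewe → go left; boa < cod → go left; boa > asp → go right; boa < cat → go left. Place as left child of cat.
Insert pig: pig > ewe → go right; pig < rat → go left; pig > jay → go right. Place as right child of jay.
Insert hog: hog > ewe → go right; hog < rat → go left; hog < jay → go left; hog > fox → go right. Place as right child of fox.
Insert yak: yak > ewe → go right; yak > rat → go right. Place as right child of rat.
Insert doe: doe < ewe → go left; doe > cod → go right; doe < dog → go left. Place as left child of dog.
Insert koi: koi > ewe → go right; koi < rat → go left; koi > jay → go right; koi < pig → go left. Place as left child of pig.
Insert ape: ape < ewe → go left; ape < cod → go left; ape < asp → go left. Place as left child of asp.
Insert cow: cow < ewe → go left; cow > cod → go right; cow < dog → go left; cow < doe → go left. Place as left child of doe.
Insert owl: owl > ewe → go right; owl < rat → go left; owl > jay → go right; owl < pig → go left; owl > koi → go right. Place as right child of koi.
Insert kit: kit > ewe → go right; kit < rat → go left; kit > jay → go right; kit < pig → go left; kit < koi → go left. Place as left child of koi.
Insert bat: bat < ewe → go left; bat < cod → go left; bat > asp → go right; bat < cat → go left; bat < boa → go left. Place as left child of boa.
Insert gnu: gnu > ewe → go right; gnu < rat → go left; gnu < jay → go left; gnu > fox → go right; gnu < hog → go left. Place as left child of hog.

Delete boa (at most one child — splice it out).
After deletion, deepest node is owl at depth 5.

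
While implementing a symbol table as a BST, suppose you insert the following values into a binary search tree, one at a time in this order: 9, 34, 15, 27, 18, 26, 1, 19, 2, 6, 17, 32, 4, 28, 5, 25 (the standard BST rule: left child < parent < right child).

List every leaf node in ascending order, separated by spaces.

5 17 25 28

Insert 9: tree is empty, so 9 becomes the root.
Insert 34: 34 > 9 → go right. Place as right child of 9.
Insert 15: 15 > 9 → go right; 15 < 34 → go left. Place as left child of 34.
Insert 27: 27 > 9 → go right; 27 < 34 → go left; 27 > 15 → go right. Place as right child of 15.
Insert 18: 18 > 9 → go right; 18 < 34 → go left; 18 > 15 → go right; 18 < 27 → go left. Place as left child of 27.
Insert 26: 26 > 9 → go right; 26 < 34 → go left; 26 > 15 → go right; 26 < 27 → go left; 26 > 18 → go right. Place as right child of 18.
Insert 1: 1 < 9 → go left. Place as left child of 9.
Insert 19: 19 > 9 → go right; 19 < 34 → go left; 19 > 15 → go right; 19 < 27 → go left; 19 > 18 → go right; 19 < 26 → go left. Place as left child of 26.
Insert 2: 2 < 9 → go left; 2 > 1 → go right. Place as right child of 1.
Insert 6: 6 < 9 → go left; 6 > 1 → go right; 6 > 2 → go right. Place as right child of 2.
Insert 17: 17 > 9 → go right; 17 < 34 → go left; 17 > 15 → go right; 17 < 27 → go left; 17 < 18 → go left. Place as left child of 18.
Insert 32: 32 > 9 → go right; 32 < 34 → go left; 32 > 15 → go right; 32 > 27 → go right. Place as right child of 27.
Insert 4: 4 < 9 → go left; 4 > 1 → go right; 4 > 2 → go right; 4 < 6 → go left. Place as left child of 6.
Insert 28: 28 > 9 → go right; 28 < 34 → go left; 28 > 15 → go right; 28 > 27 → go right; 28 < 32 → go left. Place as left child of 32.
Insert 5: 5 < 9 → go left; 5 > 1 → go right; 5 > 2 → go right; 5 < 6 → go left; 5 > 4 → go right. Place as right child of 4.
Insert 25: 25 > 9 → go right; 25 < 34 → go left; 25 > 15 → go right; 25 < 27 → go left; 25 > 18 → go right; 25 < 26 → go left; 25 > 19 → go right. Place as right child of 19.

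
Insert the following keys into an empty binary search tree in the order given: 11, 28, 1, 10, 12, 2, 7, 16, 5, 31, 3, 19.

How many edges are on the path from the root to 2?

3

11: root
28: right child of 11 (depth 1)
1: left child of 11 (depth 1)
10: right child of 1 (depth 2)
12: left child of 28 (depth 2)
2: left child of 10 (depth 3)
7: right child of 2 (depth 4)
16: right child of 12 (depth 3)
5: left child of 7 (depth 5)
31: right child of 28 (depth 2)
3: left child of 5 (depth 6)
19: right child of 16 (depth 4)

Path to 2: 11 → 1 → 10 → 2, which is 3 edges.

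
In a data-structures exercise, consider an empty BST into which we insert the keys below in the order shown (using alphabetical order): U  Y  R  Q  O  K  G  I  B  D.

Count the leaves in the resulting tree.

Insert U: tree is empty, so U becomes the root.
Insert Y: Y > U → go right. Place as right child of U.
Insert R: R < U → go left. Place as left child of U.
Insert Q: Q < U → go left; Q < R → go left. Place as left child of R.
Insert O: O < U → go left; O < R → go left; O < Q → go left. Place as left child of Q.
Insert K: K < U → go left; K < R → go left; K < Q → go left; K < O → go left. Place as left child of O.
Insert G: G < U → go left; G < R → go left; G < Q → go left; G < O → go left; G < K → go left. Place as left child of K.
Insert I: I < U → go left; I < R → go left; I < Q → go left; I < O → go left; I < K → go left; I > G → go right. Place as right child of G.
Insert B: B < U → go left; B < R → go left; B < Q → go left; B < O → go left; B < K → go left; B < G → go left. Place as left child of G.
Insert D: D < U → go left; D < R → go left; D < Q → go left; D < O → go left; D < K → go left; D < G → go left; D > B → go right. Place as right child of B.

Leaves: D, I, Y — 3 in total.

3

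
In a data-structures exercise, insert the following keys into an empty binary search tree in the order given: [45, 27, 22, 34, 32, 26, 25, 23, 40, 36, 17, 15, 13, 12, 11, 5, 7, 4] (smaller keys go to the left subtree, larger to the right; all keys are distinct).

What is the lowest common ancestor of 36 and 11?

Insert 45: tree is empty, so 45 becomes the root.
Insert 27: 27 < 45 → go left. Place as left child of 45.
Insert 22: 22 < 45 → go left; 22 < 27 → go left. Place as left child of 27.
Insert 34: 34 < 45 → go left; 34 > 27 → go right. Place as right child of 27.
Insert 32: 32 < 45 → go left; 32 > 27 → go right; 32 < 34 → go left. Place as left child of 34.
Insert 26: 26 < 45 → go left; 26 < 27 → go left; 26 > 22 → go right. Place as right child of 22.
Insert 25: 25 < 45 → go left; 25 < 27 → go left; 25 > 22 → go right; 25 < 26 → go left. Place as left child of 26.
Insert 23: 23 < 45 → go left; 23 < 27 → go left; 23 > 22 → go right; 23 < 26 → go left; 23 < 25 → go left. Place as left child of 25.
Insert 40: 40 < 45 → go left; 40 > 27 → go right; 40 > 34 → go right. Place as right child of 34.
Insert 36: 36 < 45 → go left; 36 > 27 → go right; 36 > 34 → go right; 36 < 40 → go left. Place as left child of 40.
Insert 17: 17 < 45 → go left; 17 < 27 → go left; 17 < 22 → go left. Place as left child of 22.
Insert 15: 15 < 45 → go left; 15 < 27 → go left; 15 < 22 → go left; 15 < 17 → go left. Place as left child of 17.
Insert 13: 13 < 45 → go left; 13 < 27 → go left; 13 < 22 → go left; 13 < 17 → go left; 13 < 15 → go left. Place as left child of 15.
Insert 12: 12 < 45 → go left; 12 < 27 → go left; 12 < 22 → go left; 12 < 17 → go left; 12 < 15 → go left; 12 < 13 → go left. Place as left child of 13.
Insert 11: 11 < 45 → go left; 11 < 27 → go left; 11 < 22 → go left; 11 < 17 → go left; 11 < 15 → go left; 11 < 13 → go left; 11 < 12 → go left. Place as left child of 12.
Insert 5: 5 < 45 → go left; 5 < 27 → go left; 5 < 22 → go left; 5 < 17 → go left; 5 < 15 → go left; 5 < 13 → go left; 5 < 12 → go left; 5 < 11 → go left. Place as left child of 11.
Insert 7: 7 < 45 → go left; 7 < 27 → go left; 7 < 22 → go left; 7 < 17 → go left; 7 < 15 → go left; 7 < 13 → go left; 7 < 12 → go left; 7 < 11 → go left; 7 > 5 → go right. Place as right child of 5.
Insert 4: 4 < 45 → go left; 4 < 27 → go left; 4 < 22 → go left; 4 < 17 → go left; 4 < 15 → go left; 4 < 13 → go left; 4 < 12 → go left; 4 < 11 → go left; 4 < 5 → go left. Place as left child of 5.

Path to 36: 45 → 27 → 34 → 40 → 36
Path to 11: 45 → 27 → 22 → 17 → 15 → 13 → 12 → 11
The paths share a prefix ending at 27, then split left and right.

27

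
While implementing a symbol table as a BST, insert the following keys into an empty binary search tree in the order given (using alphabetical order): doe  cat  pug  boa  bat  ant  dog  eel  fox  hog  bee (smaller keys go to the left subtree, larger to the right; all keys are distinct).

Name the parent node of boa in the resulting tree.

Resulting structure (node: left, right):
  doe: L=cat, R=pug
  cat: L=boa, R=–
  pug: L=dog, R=–
  boa: L=bat, R=–
  bat: L=ant, R=bee
  ant: L=–, R=–
  dog: L=–, R=eel
  eel: L=–, R=fox
  fox: L=–, R=hog
  hog: L=–, R=–
  bee: L=–, R=–

cat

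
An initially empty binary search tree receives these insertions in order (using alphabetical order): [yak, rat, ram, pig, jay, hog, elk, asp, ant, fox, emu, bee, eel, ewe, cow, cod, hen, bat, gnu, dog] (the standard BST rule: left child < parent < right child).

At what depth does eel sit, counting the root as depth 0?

Insert yak: tree is empty, so yak becomes the root.
Insert rat: rat < yak → go left. Place as left child of yak.
Insert ram: ram < yak → go left; ram < rat → go left. Place as left child of rat.
Insert pig: pig < yak → go left; pig < rat → go left; pig < ram → go left. Place as left child of ram.
Insert jay: jay < yak → go left; jay < rat → go left; jay < ram → go left; jay < pig → go left. Place as left child of pig.
Insert hog: hog < yak → go left; hog < rat → go left; hog < ram → go left; hog < pig → go left; hog < jay → go left. Place as left child of jay.
Insert elk: elk < yak → go left; elk < rat → go left; elk < ram → go left; elk < pig → go left; elk < jay → go left; elk < hog → go left. Place as left child of hog.
Insert asp: asp < yak → go left; asp < rat → go left; asp < ram → go left; asp < pig → go left; asp < jay → go left; asp < hog → go left; asp < elk → go left. Place as left child of elk.
Insert ant: ant < yak → go left; ant < rat → go left; ant < ram → go left; ant < pig → go left; ant < jay → go left; ant < hog → go left; ant < elk → go left; ant < asp → go left. Place as left child of asp.
Insert fox: fox < yak → go left; fox < rat → go left; fox < ram → go left; fox < pig → go left; fox < jay → go left; fox < hog → go left; fox > elk → go right. Place as right child of elk.
Insert emu: emu < yak → go left; emu < rat → go left; emu < ram → go left; emu < pig → go left; emu < jay → go left; emu < hog → go left; emu > elk → go right; emu < fox → go left. Place as left child of fox.
Insert bee: bee < yak → go left; bee < rat → go left; bee < ram → go left; bee < pig → go left; bee < jay → go left; bee < hog → go left; bee < elk → go left; bee > asp → go right. Place as right child of asp.
Insert eel: eel < yak → go left; eel < rat → go left; eel < ram → go left; eel < pig → go left; eel < jay → go left; eel < hog → go left; eel < elk → go left; eel > asp → go right; eel > bee → go right. Place as right child of bee.
Insert ewe: ewe < yak → go left; ewe < rat → go left; ewe < ram → go left; ewe < pig → go left; ewe < jay → go left; ewe < hog → go left; ewe > elk → go right; ewe < fox → go left; ewe > emu → go right. Place as right child of emu.
Insert cow: cow < yak → go left; cow < rat → go left; cow < ram → go left; cow < pig → go left; cow < jay → go left; cow < hog → go left; cow < elk → go left; cow > asp → go right; cow > bee → go right; cow < eel → go left. Place as left child of eel.
Insert cod: cod < yak → go left; cod < rat → go left; cod < ram → go left; cod < pig → go left; cod < jay → go left; cod < hog → go left; cod < elk → go left; cod > asp → go right; cod > bee → go right; cod < eel → go left; cod < cow → go left. Place as left child of cow.
Insert hen: hen < yak → go left; hen < rat → go left; hen < ram → go left; hen < pig → go left; hen < jay → go left; hen < hog → go left; hen > elk → go right; hen > fox → go right. Place as right child of fox.
Insert bat: bat < yak → go left; bat < rat → go left; bat < ram → go left; bat < pig → go left; bat < jay → go left; bat < hog → go left; bat < elk → go left; bat > asp → go right; bat < bee → go left. Place as left child of bee.
Insert gnu: gnu < yak → go left; gnu < rat → go left; gnu < ram → go left; gnu < pig → go left; gnu < jay → go left; gnu < hog → go left; gnu > elk → go right; gnu > fox → go right; gnu < hen → go left. Place as left child of hen.
Insert dog: dog < yak → go left; dog < rat → go left; dog < ram → go left; dog < pig → go left; dog < jay → go left; dog < hog → go left; dog < elk → go left; dog > asp → go right; dog > bee → go right; dog < eel → go left; dog > cow → go right. Place as right child of cow.

Path to eel: yak → rat → ram → pig → jay → hog → elk → asp → bee → eel, which is 9 edges.

9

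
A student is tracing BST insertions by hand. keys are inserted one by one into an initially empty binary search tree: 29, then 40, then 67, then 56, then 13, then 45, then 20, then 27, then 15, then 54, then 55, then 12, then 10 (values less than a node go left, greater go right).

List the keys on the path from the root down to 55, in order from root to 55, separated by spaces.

Resulting structure (node: left, right):
  29: L=13, R=40
  40: L=–, R=67
  67: L=56, R=–
  56: L=45, R=–
  13: L=12, R=20
  45: L=–, R=54
  20: L=15, R=27
  27: L=–, R=–
  15: L=–, R=–
  54: L=–, R=55
  55: L=–, R=–
  12: L=10, R=–
  10: L=–, R=–

29 40 67 56 45 54 55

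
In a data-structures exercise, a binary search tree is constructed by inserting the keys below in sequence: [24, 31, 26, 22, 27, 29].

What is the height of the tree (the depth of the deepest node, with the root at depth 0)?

4

24: root
31: right child of 24 (depth 1)
26: left child of 31 (depth 2)
22: left child of 24 (depth 1)
27: right child of 26 (depth 3)
29: right child of 27 (depth 4)

The deepest node is 29 at depth 4.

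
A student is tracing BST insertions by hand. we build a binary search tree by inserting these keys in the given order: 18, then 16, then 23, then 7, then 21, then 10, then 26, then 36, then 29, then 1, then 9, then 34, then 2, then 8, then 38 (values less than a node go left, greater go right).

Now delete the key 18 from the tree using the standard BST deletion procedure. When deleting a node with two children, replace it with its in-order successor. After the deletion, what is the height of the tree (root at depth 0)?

5

Resulting structure (node: left, right):
  18: L=16, R=23
  16: L=7, R=–
  23: L=21, R=26
  7: L=1, R=10
  21: L=–, R=–
  10: L=9, R=–
  26: L=–, R=36
  36: L=29, R=38
  29: L=–, R=34
  1: L=–, R=2
  9: L=8, R=–
  34: L=–, R=–
  2: L=–, R=–
  8: L=–, R=–
  38: L=–, R=–

Delete 18 (two children — replace with in-order successor).
After deletion, deepest node is 34 at depth 5.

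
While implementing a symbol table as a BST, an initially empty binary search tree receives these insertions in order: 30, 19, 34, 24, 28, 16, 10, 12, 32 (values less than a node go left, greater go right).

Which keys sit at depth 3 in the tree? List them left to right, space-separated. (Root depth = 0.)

10 28

30: root
19: left child of 30 (depth 1)
34: right child of 30 (depth 1)
24: right child of 19 (depth 2)
28: right child of 24 (depth 3)
16: left child of 19 (depth 2)
10: left child of 16 (depth 3)
12: right child of 10 (depth 4)
32: left child of 34 (depth 2)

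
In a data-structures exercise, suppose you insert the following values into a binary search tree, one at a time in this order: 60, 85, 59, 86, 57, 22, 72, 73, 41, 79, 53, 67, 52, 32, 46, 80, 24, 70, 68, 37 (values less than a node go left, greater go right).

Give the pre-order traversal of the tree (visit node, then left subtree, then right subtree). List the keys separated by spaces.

Insert 60: tree is empty, so 60 becomes the root.
Insert 85: 85 > 60 → go right. Place as right child of 60.
Insert 59: 59 < 60 → go left. Place as left child of 60.
Insert 86: 86 > 60 → go right; 86 > 85 → go right. Place as right child of 85.
Insert 57: 57 < 60 → go left; 57 < 59 → go left. Place as left child of 59.
Insert 22: 22 < 60 → go left; 22 < 59 → go left; 22 < 57 → go left. Place as left child of 57.
Insert 72: 72 > 60 → go right; 72 < 85 → go left. Place as left child of 85.
Insert 73: 73 > 60 → go right; 73 < 85 → go left; 73 > 72 → go right. Place as right child of 72.
Insert 41: 41 < 60 → go left; 41 < 59 → go left; 41 < 57 → go left; 41 > 22 → go right. Place as right child of 22.
Insert 79: 79 > 60 → go right; 79 < 85 → go left; 79 > 72 → go right; 79 > 73 → go right. Place as right child of 73.
Insert 53: 53 < 60 → go left; 53 < 59 → go left; 53 < 57 → go left; 53 > 22 → go right; 53 > 41 → go right. Place as right child of 41.
Insert 67: 67 > 60 → go right; 67 < 85 → go left; 67 < 72 → go left. Place as left child of 72.
Insert 52: 52 < 60 → go left; 52 < 59 → go left; 52 < 57 → go left; 52 > 22 → go right; 52 > 41 → go right; 52 < 53 → go left. Place as left child of 53.
Insert 32: 32 < 60 → go left; 32 < 59 → go left; 32 < 57 → go left; 32 > 22 → go right; 32 < 41 → go left. Place as left child of 41.
Insert 46: 46 < 60 → go left; 46 < 59 → go left; 46 < 57 → go left; 46 > 22 → go right; 46 > 41 → go right; 46 < 53 → go left; 46 < 52 → go left. Place as left child of 52.
Insert 80: 80 > 60 → go right; 80 < 85 → go left; 80 > 72 → go right; 80 > 73 → go right; 80 > 79 → go right. Place as right child of 79.
Insert 24: 24 < 60 → go left; 24 < 59 → go left; 24 < 57 → go left; 24 > 22 → go right; 24 < 41 → go left; 24 < 32 → go left. Place as left child of 32.
Insert 70: 70 > 60 → go right; 70 < 85 → go left; 70 < 72 → go left; 70 > 67 → go right. Place as right child of 67.
Insert 68: 68 > 60 → go right; 68 < 85 → go left; 68 < 72 → go left; 68 > 67 → go right; 68 < 70 → go left. Place as left child of 70.
Insert 37: 37 < 60 → go left; 37 < 59 → go left; 37 < 57 → go left; 37 > 22 → go right; 37 < 41 → go left; 37 > 32 → go right. Place as right child of 32.

60 59 57 22 41 32 24 37 53 52 46 85 72 67 70 68 73 79 80 86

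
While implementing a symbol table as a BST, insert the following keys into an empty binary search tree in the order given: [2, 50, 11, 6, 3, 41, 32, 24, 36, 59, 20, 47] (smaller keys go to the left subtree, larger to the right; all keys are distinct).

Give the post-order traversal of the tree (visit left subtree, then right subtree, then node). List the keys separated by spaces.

3 6 20 24 36 32 47 41 11 59 50 2

Resulting structure (node: left, right):
  2: L=–, R=50
  50: L=11, R=59
  11: L=6, R=41
  6: L=3, R=–
  3: L=–, R=–
  41: L=32, R=47
  32: L=24, R=36
  24: L=20, R=–
  36: L=–, R=–
  59: L=–, R=–
  20: L=–, R=–
  47: L=–, R=–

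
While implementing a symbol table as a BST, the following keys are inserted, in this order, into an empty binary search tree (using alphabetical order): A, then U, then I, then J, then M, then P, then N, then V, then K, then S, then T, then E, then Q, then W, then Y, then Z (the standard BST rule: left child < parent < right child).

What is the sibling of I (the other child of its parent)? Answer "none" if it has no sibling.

V

A: root
U: right child of A (depth 1)
I: left child of U (depth 2)
J: right child of I (depth 3)
M: right child of J (depth 4)
P: right child of M (depth 5)
N: left child of P (depth 6)
V: right child of U (depth 2)
K: left child of M (depth 5)
S: right child of P (depth 6)
T: right child of S (depth 7)
E: left child of I (depth 3)
Q: left child of S (depth 7)
W: right child of V (depth 3)
Y: right child of W (depth 4)
Z: right child of Y (depth 5)

I's parent is U; the other child of U is V.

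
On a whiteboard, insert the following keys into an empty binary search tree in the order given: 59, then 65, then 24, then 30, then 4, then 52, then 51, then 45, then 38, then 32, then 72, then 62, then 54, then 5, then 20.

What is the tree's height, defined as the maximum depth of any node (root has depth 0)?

7

59: root
65: right child of 59 (depth 1)
24: left child of 59 (depth 1)
30: right child of 24 (depth 2)
4: left child of 24 (depth 2)
52: right child of 30 (depth 3)
51: left child of 52 (depth 4)
45: left child of 51 (depth 5)
38: left child of 45 (depth 6)
32: left child of 38 (depth 7)
72: right child of 65 (depth 2)
62: left child of 65 (depth 2)
54: right child of 52 (depth 4)
5: right child of 4 (depth 3)
20: right child of 5 (depth 4)

The deepest node is 32 at depth 7.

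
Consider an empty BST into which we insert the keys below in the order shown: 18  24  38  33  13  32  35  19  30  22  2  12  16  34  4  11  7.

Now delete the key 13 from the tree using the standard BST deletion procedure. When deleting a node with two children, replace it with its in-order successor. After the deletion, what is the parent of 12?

Insert 18: tree is empty, so 18 becomes the root.
Insert 24: 24 > 18 → go right. Place as right child of 18.
Insert 38: 38 > 18 → go right; 38 > 24 → go right. Place as right child of 24.
Insert 33: 33 > 18 → go right; 33 > 24 → go right; 33 < 38 → go left. Place as left child of 38.
Insert 13: 13 < 18 → go left. Place as left child of 18.
Insert 32: 32 > 18 → go right; 32 > 24 → go right; 32 < 38 → go left; 32 < 33 → go left. Place as left child of 33.
Insert 35: 35 > 18 → go right; 35 > 24 → go right; 35 < 38 → go left; 35 > 33 → go right. Place as right child of 33.
Insert 19: 19 > 18 → go right; 19 < 24 → go left. Place as left child of 24.
Insert 30: 30 > 18 → go right; 30 > 24 → go right; 30 < 38 → go left; 30 < 33 → go left; 30 < 32 → go left. Place as left child of 32.
Insert 22: 22 > 18 → go right; 22 < 24 → go left; 22 > 19 → go right. Place as right child of 19.
Insert 2: 2 < 18 → go left; 2 < 13 → go left. Place as left child of 13.
Insert 12: 12 < 18 → go left; 12 < 13 → go left; 12 > 2 → go right. Place as right child of 2.
Insert 16: 16 < 18 → go left; 16 > 13 → go right. Place as right child of 13.
Insert 34: 34 > 18 → go right; 34 > 24 → go right; 34 < 38 → go left; 34 > 33 → go right; 34 < 35 → go left. Place as left child of 35.
Insert 4: 4 < 18 → go left; 4 < 13 → go left; 4 > 2 → go right; 4 < 12 → go left. Place as left child of 12.
Insert 11: 11 < 18 → go left; 11 < 13 → go left; 11 > 2 → go right; 11 < 12 → go left; 11 > 4 → go right. Place as right child of 4.
Insert 7: 7 < 18 → go left; 7 < 13 → go left; 7 > 2 → go right; 7 < 12 → go left; 7 > 4 → go right; 7 < 11 → go left. Place as left child of 11.

Delete 13 (two children — replace with in-order successor).
After deletion, 12's parent is 2.

2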